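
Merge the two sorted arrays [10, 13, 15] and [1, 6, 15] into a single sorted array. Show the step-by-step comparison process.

Merging process:

Compare 10 vs 1: take 1 from right. Merged: [1]
Compare 10 vs 6: take 6 from right. Merged: [1, 6]
Compare 10 vs 15: take 10 from left. Merged: [1, 6, 10]
Compare 13 vs 15: take 13 from left. Merged: [1, 6, 10, 13]
Compare 15 vs 15: take 15 from left. Merged: [1, 6, 10, 13, 15]
Append remaining from right: [15]. Merged: [1, 6, 10, 13, 15, 15]

Final merged array: [1, 6, 10, 13, 15, 15]
Total comparisons: 5

The merged array is [1, 6, 10, 13, 15, 15], requiring 5 comparisons. The merge step runs in O(n) time where n is the total number of elements.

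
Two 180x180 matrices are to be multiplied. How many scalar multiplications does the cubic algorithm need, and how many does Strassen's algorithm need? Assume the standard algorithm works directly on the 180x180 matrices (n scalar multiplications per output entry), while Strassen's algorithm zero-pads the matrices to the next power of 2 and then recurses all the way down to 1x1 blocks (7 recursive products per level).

Matrix multiplication for 180x180 matrices:

Strassen's algorithm requires power-of-2 dimensions. Pad 180x180 to 256x256 (next power of 2).

Standard algorithm: 180^3 = 5832000 multiplications
Strassen's algorithm: 7^(log2(256)) = 7^8 = 5764801 multiplications
Savings: 5832000 - 5764801 = 67199 multiplications

Standard: 5832000 multiplications (180^3). Strassen: 5764801 multiplications (7^8, after padding to 256x256). Strassen reduces 8 recursive multiplications to 7 at each level.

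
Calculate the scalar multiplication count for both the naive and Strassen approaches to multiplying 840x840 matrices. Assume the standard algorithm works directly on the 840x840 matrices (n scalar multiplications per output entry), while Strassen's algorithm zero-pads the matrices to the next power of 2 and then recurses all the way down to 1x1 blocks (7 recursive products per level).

Matrix multiplication for 840x840 matrices:

Strassen's algorithm requires power-of-2 dimensions. Pad 840x840 to 1024x1024 (next power of 2).

Standard algorithm: 840^3 = 592704000 multiplications
Strassen's algorithm: 7^(log2(1024)) = 7^10 = 282475249 multiplications
Savings: 592704000 - 282475249 = 310228751 multiplications

Standard: 592704000 multiplications (840^3). Strassen: 282475249 multiplications (7^10, after padding to 1024x1024). Strassen reduces 8 recursive multiplications to 7 at each level.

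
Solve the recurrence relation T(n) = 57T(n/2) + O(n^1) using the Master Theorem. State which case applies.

Master Theorem for T(n) = 57T(n/2) + O(n^1):

a = 57, b = 2, c = 1
log_b(a) = log_2(57) = 5.8329

Case 1: c = 1 < log_2(57) = 5.8329
T(n) = O(n^(log_2 57))

For T(n) = 57T(n/2) + O(n^1): log_2(57) = 5.8329. This is Case 1 of the Master Theorem (c < log_b(a), work dominated by leaves), giving O(n^(log_2 57)).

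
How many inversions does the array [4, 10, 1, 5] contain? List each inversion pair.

Finding inversions in [4, 10, 1, 5]:

(0, 2): arr[0]=4 > arr[2]=1
(1, 2): arr[1]=10 > arr[2]=1
(1, 3): arr[1]=10 > arr[3]=5

Total inversions: 3

The array has 3 inversion(s): (0,2), (1,2), (1,3). Each pair (i,j) satisfies i < j and arr[i] > arr[j].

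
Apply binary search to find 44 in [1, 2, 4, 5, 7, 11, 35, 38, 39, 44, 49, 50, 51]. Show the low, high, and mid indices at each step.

Binary search for 44 in [1, 2, 4, 5, 7, 11, 35, 38, 39, 44, 49, 50, 51]:

lo=0, hi=12, mid=6, arr[mid]=35 -> 35 < 44, search right half
lo=7, hi=12, mid=9, arr[mid]=44 -> Found target at index 9!

Binary search finds 44 at index 9 after 2 comparisons. The search repeatedly halves the search space by comparing with the middle element.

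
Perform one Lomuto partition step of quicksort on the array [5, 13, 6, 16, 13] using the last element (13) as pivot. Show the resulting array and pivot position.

Lomuto partition with pivot = 13:

Initial array: [5, 13, 6, 16, 13]

arr[0]=5 <= 13: swap with position 0, array becomes [5, 13, 6, 16, 13]
arr[1]=13 <= 13: swap with position 1, array becomes [5, 13, 6, 16, 13]
arr[2]=6 <= 13: swap with position 2, array becomes [5, 13, 6, 16, 13]
arr[3]=16 > 13: no swap

Place pivot at position 3: [5, 13, 6, 13, 16]
Pivot position: 3

After partitioning with pivot 13, the array becomes [5, 13, 6, 13, 16]. The pivot is placed at index 3. All elements to the left of the pivot are <= 13, and all elements to the right are > 13.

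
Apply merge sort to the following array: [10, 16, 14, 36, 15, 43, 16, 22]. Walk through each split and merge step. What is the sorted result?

Merge sort trace:

Split: [10, 16, 14, 36, 15, 43, 16, 22] -> [10, 16, 14, 36] and [15, 43, 16, 22]
  Split: [10, 16, 14, 36] -> [10, 16] and [14, 36]
    Split: [10, 16] -> [10] and [16]
    Merge: [10] + [16] -> [10, 16]
    Split: [14, 36] -> [14] and [36]
    Merge: [14] + [36] -> [14, 36]
  Merge: [10, 16] + [14, 36] -> [10, 14, 16, 36]
  Split: [15, 43, 16, 22] -> [15, 43] and [16, 22]
    Split: [15, 43] -> [15] and [43]
    Merge: [15] + [43] -> [15, 43]
    Split: [16, 22] -> [16] and [22]
    Merge: [16] + [22] -> [16, 22]
  Merge: [15, 43] + [16, 22] -> [15, 16, 22, 43]
Merge: [10, 14, 16, 36] + [15, 16, 22, 43] -> [10, 14, 15, 16, 16, 22, 36, 43]

Final sorted array: [10, 14, 15, 16, 16, 22, 36, 43]

The merge sort proceeds by recursively splitting the array and merging sorted halves.
After all merges, the sorted array is [10, 14, 15, 16, 16, 22, 36, 43].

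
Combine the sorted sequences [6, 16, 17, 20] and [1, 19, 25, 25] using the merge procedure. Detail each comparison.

Merging process:

Compare 6 vs 1: take 1 from right. Merged: [1]
Compare 6 vs 19: take 6 from left. Merged: [1, 6]
Compare 16 vs 19: take 16 from left. Merged: [1, 6, 16]
Compare 17 vs 19: take 17 from left. Merged: [1, 6, 16, 17]
Compare 20 vs 19: take 19 from right. Merged: [1, 6, 16, 17, 19]
Compare 20 vs 25: take 20 from left. Merged: [1, 6, 16, 17, 19, 20]
Append remaining from right: [25, 25]. Merged: [1, 6, 16, 17, 19, 20, 25, 25]

Final merged array: [1, 6, 16, 17, 19, 20, 25, 25]
Total comparisons: 6

The merged array is [1, 6, 16, 17, 19, 20, 25, 25], requiring 6 comparisons. The merge step runs in O(n) time where n is the total number of elements.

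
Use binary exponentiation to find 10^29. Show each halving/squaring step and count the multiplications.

Computing 10^29 by squaring (build up from 10^1; each line after the first costs one multiplication):

10^1 = 10
10^2 = (10^1)^2 = 10^2 = 100
10^3 = 10 * 10^2 = 10 * 100 = 1000
10^6 = (10^3)^2 = 1000^2 = 1000000
10^7 = 10 * 10^6 = 10 * 1000000 = 10000000
10^14 = (10^7)^2 = 10000000^2 = 100000000000000
10^28 = (10^14)^2 = 100000000000000^2 = 10000000000000000000000000000
10^29 = 10 * 10^28 = 10 * 10000000000000000000000000000 = 100000000000000000000000000000

Result: 100000000000000000000000000000
Multiplications needed: 7 (7 lines after 10^1)

10^29 = 100000000000000000000000000000. Using exponentiation by squaring, this requires 7 multiplications. The key idea: if the exponent is even, square the half-power; if odd, multiply by the base once.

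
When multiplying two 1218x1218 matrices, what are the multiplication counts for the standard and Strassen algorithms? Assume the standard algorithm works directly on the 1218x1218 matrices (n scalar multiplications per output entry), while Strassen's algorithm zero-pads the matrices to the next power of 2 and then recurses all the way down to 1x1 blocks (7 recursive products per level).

Matrix multiplication for 1218x1218 matrices:

Strassen's algorithm requires power-of-2 dimensions. Pad 1218x1218 to 2048x2048 (next power of 2).

Standard algorithm: 1218^3 = 1806932232 multiplications
Strassen's algorithm: 7^(log2(2048)) = 7^11 = 1977326743 multiplications
Difference: 1806932232 - 1977326743 = -170394511 (Strassen uses MORE here due to padding overhead — for small or just-over-power-of-2 n, padding can outweigh the per-level savings)

Standard: 1806932232 multiplications (1218^3). Strassen: 1977326743 multiplications (7^11, after padding to 2048x2048). Strassen reduces 8 recursive multiplications to 7 at each level.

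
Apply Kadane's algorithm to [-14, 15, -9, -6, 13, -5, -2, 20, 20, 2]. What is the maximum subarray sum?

Using Kadane's algorithm on [-14, 15, -9, -6, 13, -5, -2, 20, 20, 2]:

Scanning through the array:
Position 1 (value 15): max_ending_here = 15, max_so_far = 15
Position 2 (value -9): max_ending_here = 6, max_so_far = 15
Position 3 (value -6): max_ending_here = 0, max_so_far = 15
Position 4 (value 13): max_ending_here = 13, max_so_far = 15
Position 5 (value -5): max_ending_here = 8, max_so_far = 15
Position 6 (value -2): max_ending_here = 6, max_so_far = 15
Position 7 (value 20): max_ending_here = 26, max_so_far = 26
Position 8 (value 20): max_ending_here = 46, max_so_far = 46
Position 9 (value 2): max_ending_here = 48, max_so_far = 48

Maximum subarray: [15, -9, -6, 13, -5, -2, 20, 20, 2]
Maximum sum: 48

The maximum subarray is [15, -9, -6, 13, -5, -2, 20, 20, 2] with sum 48. This subarray runs from index 1 to index 9.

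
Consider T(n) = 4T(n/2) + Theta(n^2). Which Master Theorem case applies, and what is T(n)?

Master Theorem for T(n) = 4T(n/2) + O(n^2):

a = 4, b = 2, c = 2
log_b(a) = log_2(4) = 2.0000

Case 2: c = 2 = log_2(4) = 2.0000
T(n) = O(n^2 log n) = O(n^2 log n)

For T(n) = 4T(n/2) + O(n^2): log_2(4) = 2.0000. This is Case 2 of the Master Theorem (c = log_b(a), equal work at all levels), giving O(n^2 log n).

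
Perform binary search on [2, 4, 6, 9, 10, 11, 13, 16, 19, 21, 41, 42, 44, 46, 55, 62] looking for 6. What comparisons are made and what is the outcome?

Binary search for 6 in [2, 4, 6, 9, 10, 11, 13, 16, 19, 21, 41, 42, 44, 46, 55, 62]:

lo=0, hi=15, mid=7, arr[mid]=16 -> 16 > 6, search left half
lo=0, hi=6, mid=3, arr[mid]=9 -> 9 > 6, search left half
lo=0, hi=2, mid=1, arr[mid]=4 -> 4 < 6, search right half
lo=2, hi=2, mid=2, arr[mid]=6 -> Found target at index 2!

Binary search finds 6 at index 2 after 4 comparisons. The search repeatedly halves the search space by comparing with the middle element.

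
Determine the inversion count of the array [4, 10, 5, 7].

Finding inversions in [4, 10, 5, 7]:

(1, 2): arr[1]=10 > arr[2]=5
(1, 3): arr[1]=10 > arr[3]=7

Total inversions: 2

The array has 2 inversion(s): (1,2), (1,3). Each pair (i,j) satisfies i < j and arr[i] > arr[j].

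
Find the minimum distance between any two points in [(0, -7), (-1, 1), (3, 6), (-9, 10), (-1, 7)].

Computing all pairwise distances among 5 points:

d((0, -7), (-1, 1)) = 8.0623
d((0, -7), (3, 6)) = 13.3417
d((0, -7), (-9, 10)) = 19.2354
d((0, -7), (-1, 7)) = 14.0357
d((-1, 1), (3, 6)) = 6.4031
d((-1, 1), (-9, 10)) = 12.0416
d((-1, 1), (-1, 7)) = 6.0
d((3, 6), (-9, 10)) = 12.6491
d((3, 6), (-1, 7)) = 4.1231 <-- minimum
d((-9, 10), (-1, 7)) = 8.544

Closest pair: (3, 6) and (-1, 7) with distance 4.1231

The closest pair is (3, 6) and (-1, 7) with Euclidean distance 4.1231. For 5 points, brute-force pairwise comparison is shown above. For large n, the divide-and-conquer algorithm (sort by x, recurse on halves, check the dividing strip) achieves O(n log n).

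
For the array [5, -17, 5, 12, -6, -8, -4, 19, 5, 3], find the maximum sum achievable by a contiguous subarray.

Using Kadane's algorithm on [5, -17, 5, 12, -6, -8, -4, 19, 5, 3]:

Scanning through the array:
Position 1 (value -17): max_ending_here = -12, max_so_far = 5
Position 2 (value 5): max_ending_here = 5, max_so_far = 5
Position 3 (value 12): max_ending_here = 17, max_so_far = 17
Position 4 (value -6): max_ending_here = 11, max_so_far = 17
Position 5 (value -8): max_ending_here = 3, max_so_far = 17
Position 6 (value -4): max_ending_here = -1, max_so_far = 17
Position 7 (value 19): max_ending_here = 19, max_so_far = 19
Position 8 (value 5): max_ending_here = 24, max_so_far = 24
Position 9 (value 3): max_ending_here = 27, max_so_far = 27

Maximum subarray: [19, 5, 3]
Maximum sum: 27

The maximum subarray is [19, 5, 3] with sum 27. This subarray runs from index 7 to index 9.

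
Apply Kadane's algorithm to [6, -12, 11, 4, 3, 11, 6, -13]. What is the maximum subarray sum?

Using Kadane's algorithm on [6, -12, 11, 4, 3, 11, 6, -13]:

Scanning through the array:
Position 1 (value -12): max_ending_here = -6, max_so_far = 6
Position 2 (value 11): max_ending_here = 11, max_so_far = 11
Position 3 (value 4): max_ending_here = 15, max_so_far = 15
Position 4 (value 3): max_ending_here = 18, max_so_far = 18
Position 5 (value 11): max_ending_here = 29, max_so_far = 29
Position 6 (value 6): max_ending_here = 35, max_so_far = 35
Position 7 (value -13): max_ending_here = 22, max_so_far = 35

Maximum subarray: [11, 4, 3, 11, 6]
Maximum sum: 35

The maximum subarray is [11, 4, 3, 11, 6] with sum 35. This subarray runs from index 2 to index 6.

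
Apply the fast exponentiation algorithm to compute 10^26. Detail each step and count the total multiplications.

Computing 10^26 by squaring (build up from 10^1; each line after the first costs one multiplication):

10^1 = 10
10^2 = (10^1)^2 = 10^2 = 100
10^3 = 10 * 10^2 = 10 * 100 = 1000
10^6 = (10^3)^2 = 1000^2 = 1000000
10^12 = (10^6)^2 = 1000000^2 = 1000000000000
10^13 = 10 * 10^12 = 10 * 1000000000000 = 10000000000000
10^26 = (10^13)^2 = 10000000000000^2 = 100000000000000000000000000

Result: 100000000000000000000000000
Multiplications needed: 6 (6 lines after 10^1)

10^26 = 100000000000000000000000000. Using exponentiation by squaring, this requires 6 multiplications. The key idea: if the exponent is even, square the half-power; if odd, multiply by the base once.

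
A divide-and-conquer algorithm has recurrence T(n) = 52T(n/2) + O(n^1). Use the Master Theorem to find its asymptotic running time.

Master Theorem for T(n) = 52T(n/2) + O(n^1):

a = 52, b = 2, c = 1
log_b(a) = log_2(52) = 5.7004

Case 1: c = 1 < log_2(52) = 5.7004
T(n) = O(n^(log_2 52))

For T(n) = 52T(n/2) + O(n^1): log_2(52) = 5.7004. This is Case 1 of the Master Theorem (c < log_b(a), work dominated by leaves), giving O(n^(log_2 52)).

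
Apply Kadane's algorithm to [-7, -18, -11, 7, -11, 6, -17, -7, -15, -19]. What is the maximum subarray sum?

Using Kadane's algorithm on [-7, -18, -11, 7, -11, 6, -17, -7, -15, -19]:

Scanning through the array:
Position 1 (value -18): max_ending_here = -18, max_so_far = -7
Position 2 (value -11): max_ending_here = -11, max_so_far = -7
Position 3 (value 7): max_ending_here = 7, max_so_far = 7
Position 4 (value -11): max_ending_here = -4, max_so_far = 7
Position 5 (value 6): max_ending_here = 6, max_so_far = 7
Position 6 (value -17): max_ending_here = -11, max_so_far = 7
Position 7 (value -7): max_ending_here = -7, max_so_far = 7
Position 8 (value -15): max_ending_here = -15, max_so_far = 7
Position 9 (value -19): max_ending_here = -19, max_so_far = 7

Maximum subarray: [7]
Maximum sum: 7

The maximum subarray is [7] with sum 7. This subarray runs from index 3 to index 3.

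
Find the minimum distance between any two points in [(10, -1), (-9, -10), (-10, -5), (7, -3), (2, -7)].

Computing all pairwise distances among 5 points:

d((10, -1), (-9, -10)) = 21.0238
d((10, -1), (-10, -5)) = 20.3961
d((10, -1), (7, -3)) = 3.6056 <-- minimum
d((10, -1), (2, -7)) = 10.0
d((-9, -10), (-10, -5)) = 5.099
d((-9, -10), (7, -3)) = 17.4642
d((-9, -10), (2, -7)) = 11.4018
d((-10, -5), (7, -3)) = 17.1172
d((-10, -5), (2, -7)) = 12.1655
d((7, -3), (2, -7)) = 6.4031

Closest pair: (10, -1) and (7, -3) with distance 3.6056

The closest pair is (10, -1) and (7, -3) with Euclidean distance 3.6056. For 5 points, brute-force pairwise comparison is shown above. For large n, the divide-and-conquer algorithm (sort by x, recurse on halves, check the dividing strip) achieves O(n log n).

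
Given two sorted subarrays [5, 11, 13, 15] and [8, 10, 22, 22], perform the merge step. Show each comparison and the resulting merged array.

Merging process:

Compare 5 vs 8: take 5 from left. Merged: [5]
Compare 11 vs 8: take 8 from right. Merged: [5, 8]
Compare 11 vs 10: take 10 from right. Merged: [5, 8, 10]
Compare 11 vs 22: take 11 from left. Merged: [5, 8, 10, 11]
Compare 13 vs 22: take 13 from left. Merged: [5, 8, 10, 11, 13]
Compare 15 vs 22: take 15 from left. Merged: [5, 8, 10, 11, 13, 15]
Append remaining from right: [22, 22]. Merged: [5, 8, 10, 11, 13, 15, 22, 22]

Final merged array: [5, 8, 10, 11, 13, 15, 22, 22]
Total comparisons: 6

The merged array is [5, 8, 10, 11, 13, 15, 22, 22], requiring 6 comparisons. The merge step runs in O(n) time where n is the total number of elements.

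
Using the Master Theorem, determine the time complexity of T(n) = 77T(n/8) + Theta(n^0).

Master Theorem for T(n) = 77T(n/8) + O(n^0):

a = 77, b = 8, c = 0
log_b(a) = log_8(77) = 2.0889

Case 1: c = 0 < log_8(77) = 2.0889
T(n) = O(n^(log_8 77))

For T(n) = 77T(n/8) + O(n^0): log_8(77) = 2.0889. This is Case 1 of the Master Theorem (c < log_b(a), work dominated by leaves), giving O(n^(log_8 77)).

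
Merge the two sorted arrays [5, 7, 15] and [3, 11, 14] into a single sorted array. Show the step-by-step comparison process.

Merging process:

Compare 5 vs 3: take 3 from right. Merged: [3]
Compare 5 vs 11: take 5 from left. Merged: [3, 5]
Compare 7 vs 11: take 7 from left. Merged: [3, 5, 7]
Compare 15 vs 11: take 11 from right. Merged: [3, 5, 7, 11]
Compare 15 vs 14: take 14 from right. Merged: [3, 5, 7, 11, 14]
Append remaining from left: [15]. Merged: [3, 5, 7, 11, 14, 15]

Final merged array: [3, 5, 7, 11, 14, 15]
Total comparisons: 5

The merged array is [3, 5, 7, 11, 14, 15], requiring 5 comparisons. The merge step runs in O(n) time where n is the total number of elements.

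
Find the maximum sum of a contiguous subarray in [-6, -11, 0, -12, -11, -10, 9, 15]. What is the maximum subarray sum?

Using Kadane's algorithm on [-6, -11, 0, -12, -11, -10, 9, 15]:

Scanning through the array:
Position 1 (value -11): max_ending_here = -11, max_so_far = -6
Position 2 (value 0): max_ending_here = 0, max_so_far = 0
Position 3 (value -12): max_ending_here = -12, max_so_far = 0
Position 4 (value -11): max_ending_here = -11, max_so_far = 0
Position 5 (value -10): max_ending_here = -10, max_so_far = 0
Position 6 (value 9): max_ending_here = 9, max_so_far = 9
Position 7 (value 15): max_ending_here = 24, max_so_far = 24

Maximum subarray: [9, 15]
Maximum sum: 24

The maximum subarray is [9, 15] with sum 24. This subarray runs from index 6 to index 7.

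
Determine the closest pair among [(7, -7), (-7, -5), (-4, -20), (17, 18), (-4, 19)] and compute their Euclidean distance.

Computing all pairwise distances among 5 points:

d((7, -7), (-7, -5)) = 14.1421 <-- minimum
d((7, -7), (-4, -20)) = 17.0294
d((7, -7), (17, 18)) = 26.9258
d((7, -7), (-4, 19)) = 28.2312
d((-7, -5), (-4, -20)) = 15.2971
d((-7, -5), (17, 18)) = 33.2415
d((-7, -5), (-4, 19)) = 24.1868
d((-4, -20), (17, 18)) = 43.4166
d((-4, -20), (-4, 19)) = 39.0
d((17, 18), (-4, 19)) = 21.0238

Closest pair: (7, -7) and (-7, -5) with distance 14.1421

The closest pair is (7, -7) and (-7, -5) with Euclidean distance 14.1421. For 5 points, brute-force pairwise comparison is shown above. For large n, the divide-and-conquer algorithm (sort by x, recurse on halves, check the dividing strip) achieves O(n log n).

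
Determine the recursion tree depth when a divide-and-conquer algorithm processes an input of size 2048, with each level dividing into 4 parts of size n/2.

For divide and conquer with division factor 2:

Problem sizes at each level:
Level 0: 2048
Level 1: 1024
Level 2: 512
Level 3: 256
Level 4: 128
Level 5: 64
Level 6: 32
Level 7: 16
Level 8: 8
Level 9: 4
Level 10: 2
Level 11: 1

The root is level 0 and the size-1 base case is level 11 (the tree spans levels 0 through 11, i.e. 12 levels counting the root), so the depth is the number of divisions: log_2(2048) = 11

The recursion tree depth is log_2(2048) = 11. At each level, the problem size is divided by 2, so it takes 11 divisions to reduce to a base case of size 1. The algorithm makes 4 recursive calls at each level.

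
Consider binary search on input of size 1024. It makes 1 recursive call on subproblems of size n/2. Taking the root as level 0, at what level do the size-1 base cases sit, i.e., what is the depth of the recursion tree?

For divide and conquer with division factor 2:

Problem sizes at each level:
Level 0: 1024
Level 1: 512
Level 2: 256
Level 3: 128
Level 4: 64
Level 5: 32
Level 6: 16
Level 7: 8
Level 8: 4
Level 9: 2
Level 10: 1

The root is level 0 and the size-1 base case is level 10 (the tree spans levels 0 through 10, i.e. 11 levels counting the root), so the depth is the number of divisions: log_2(1024) = 10

The recursion tree depth is log_2(1024) = 10. At each level, the problem size is divided by 2, so it takes 10 divisions to reduce to a base case of size 1. The algorithm makes 1 recursive call at each level.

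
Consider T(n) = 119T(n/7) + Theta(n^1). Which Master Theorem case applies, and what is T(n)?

Master Theorem for T(n) = 119T(n/7) + O(n^1):

a = 119, b = 7, c = 1
log_b(a) = log_7(119) = 2.4560

Case 1: c = 1 < log_7(119) = 2.4560
T(n) = O(n^(log_7 119))

For T(n) = 119T(n/7) + O(n^1): log_7(119) = 2.4560. This is Case 1 of the Master Theorem (c < log_b(a), work dominated by leaves), giving O(n^(log_7 119)).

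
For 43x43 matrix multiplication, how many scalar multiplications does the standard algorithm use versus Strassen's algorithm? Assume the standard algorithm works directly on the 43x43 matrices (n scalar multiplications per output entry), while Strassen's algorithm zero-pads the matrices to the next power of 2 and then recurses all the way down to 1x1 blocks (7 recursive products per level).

Matrix multiplication for 43x43 matrices:

Strassen's algorithm requires power-of-2 dimensions. Pad 43x43 to 64x64 (next power of 2).

Standard algorithm: 43^3 = 79507 multiplications
Strassen's algorithm: 7^(log2(64)) = 7^6 = 117649 multiplications
Difference: 79507 - 117649 = -38142 (Strassen uses MORE here due to padding overhead — for small or just-over-power-of-2 n, padding can outweigh the per-level savings)

Standard: 79507 multiplications (43^3). Strassen: 117649 multiplications (7^6, after padding to 64x64). Strassen reduces 8 recursive multiplications to 7 at each level.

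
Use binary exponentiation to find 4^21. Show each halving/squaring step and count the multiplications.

Computing 4^21 by squaring (build up from 4^1; each line after the first costs one multiplication):

4^1 = 4
4^2 = (4^1)^2 = 4^2 = 16
4^4 = (4^2)^2 = 16^2 = 256
4^5 = 4 * 4^4 = 4 * 256 = 1024
4^10 = (4^5)^2 = 1024^2 = 1048576
4^20 = (4^10)^2 = 1048576^2 = 1099511627776
4^21 = 4 * 4^20 = 4 * 1099511627776 = 4398046511104

Result: 4398046511104
Multiplications needed: 6 (6 lines after 4^1)

4^21 = 4398046511104. Using exponentiation by squaring, this requires 6 multiplications. The key idea: if the exponent is even, square the half-power; if odd, multiply by the base once.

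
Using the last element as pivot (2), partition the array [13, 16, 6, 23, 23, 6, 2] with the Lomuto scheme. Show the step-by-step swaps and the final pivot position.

Lomuto partition with pivot = 2:

Initial array: [13, 16, 6, 23, 23, 6, 2]

arr[0]=13 > 2: no swap
arr[1]=16 > 2: no swap
arr[2]=6 > 2: no swap
arr[3]=23 > 2: no swap
arr[4]=23 > 2: no swap
arr[5]=6 > 2: no swap

Place pivot at position 0: [2, 16, 6, 23, 23, 6, 13]
Pivot position: 0

After partitioning with pivot 2, the array becomes [2, 16, 6, 23, 23, 6, 13]. The pivot is placed at index 0. All elements to the left of the pivot are <= 2, and all elements to the right are > 2.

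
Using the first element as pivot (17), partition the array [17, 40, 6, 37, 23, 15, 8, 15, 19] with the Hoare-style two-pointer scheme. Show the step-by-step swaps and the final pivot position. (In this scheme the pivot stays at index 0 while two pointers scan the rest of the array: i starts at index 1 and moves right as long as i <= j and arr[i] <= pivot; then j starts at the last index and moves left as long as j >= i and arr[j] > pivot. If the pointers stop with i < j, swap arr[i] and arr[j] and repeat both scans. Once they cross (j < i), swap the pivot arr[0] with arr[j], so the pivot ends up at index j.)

Hoare-style two-pointer partition with pivot = 17:

Initial array: [17, 40, 6, 37, 23, 15, 8, 15, 19]

Pointers start at i = 1, j = 8.
i stops at index 1 (arr[1]=40 > 17), j stops at index 7 (arr[7]=15 <= 17): swap arr[1] and arr[7], array becomes [17, 15, 6, 37, 23, 15, 8, 40, 19]
i stops at index 3 (arr[3]=37 > 17), j stops at index 6 (arr[6]=8 <= 17): swap arr[3] and arr[6], array becomes [17, 15, 6, 8, 23, 15, 37, 40, 19]
i stops at index 4 (arr[4]=23 > 17), j stops at index 5 (arr[5]=15 <= 17): swap arr[4] and arr[5], array becomes [17, 15, 6, 8, 15, 23, 37, 40, 19]
i ends at 5, j ends at 4: the pointers have crossed (j < i), so scanning stops.

Swap pivot arr[0] with arr[4] to place pivot at position 4: [15, 15, 6, 8, 17, 23, 37, 40, 19]
Pivot position: 4

After partitioning with pivot 17, the array becomes [15, 15, 6, 8, 17, 23, 37, 40, 19]. The pivot is placed at index 4. All elements to the left of the pivot are <= 17, and all elements to the right are > 17.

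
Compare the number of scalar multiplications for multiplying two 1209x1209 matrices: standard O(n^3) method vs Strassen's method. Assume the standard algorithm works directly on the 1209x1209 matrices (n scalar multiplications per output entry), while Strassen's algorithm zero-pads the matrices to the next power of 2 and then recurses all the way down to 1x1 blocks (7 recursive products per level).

Matrix multiplication for 1209x1209 matrices:

Strassen's algorithm requires power-of-2 dimensions. Pad 1209x1209 to 2048x2048 (next power of 2).

Standard algorithm: 1209^3 = 1767172329 multiplications
Strassen's algorithm: 7^(log2(2048)) = 7^11 = 1977326743 multiplications
Difference: 1767172329 - 1977326743 = -210154414 (Strassen uses MORE here due to padding overhead — for small or just-over-power-of-2 n, padding can outweigh the per-level savings)

Standard: 1767172329 multiplications (1209^3). Strassen: 1977326743 multiplications (7^11, after padding to 2048x2048). Strassen reduces 8 recursive multiplications to 7 at each level.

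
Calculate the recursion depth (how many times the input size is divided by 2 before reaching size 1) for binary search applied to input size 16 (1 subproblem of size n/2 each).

For divide and conquer with division factor 2:

Problem sizes at each level:
Level 0: 16
Level 1: 8
Level 2: 4
Level 3: 2
Level 4: 1

The root is level 0 and the size-1 base case is level 4 (the tree spans levels 0 through 4, i.e. 5 levels counting the root), so the depth is the number of divisions: log_2(16) = 4

The recursion tree depth is log_2(16) = 4. At each level, the problem size is divided by 2, so it takes 4 divisions to reduce to a base case of size 1. The algorithm makes 1 recursive call at each level.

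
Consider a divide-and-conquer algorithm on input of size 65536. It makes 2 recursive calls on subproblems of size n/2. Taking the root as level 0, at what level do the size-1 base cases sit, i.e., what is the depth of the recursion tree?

For divide and conquer with division factor 2:

Problem sizes at each level:
Level 0: 65536
Level 1: 32768
Level 2: 16384
Level 3: 8192
Level 4: 4096
Level 5: 2048
Level 6: 1024
Level 7: 512
Level 8: 256
Level 9: 128
Level 10: 64
Level 11: 32
Level 12: 16
Level 13: 8
Level 14: 4
Level 15: 2
Level 16: 1

The root is level 0 and the size-1 base case is level 16 (the tree spans levels 0 through 16, i.e. 17 levels counting the root), so the depth is the number of divisions: log_2(65536) = 16

The recursion tree depth is log_2(65536) = 16. At each level, the problem size is divided by 2, so it takes 16 divisions to reduce to a base case of size 1. The algorithm makes 2 recursive calls at each level.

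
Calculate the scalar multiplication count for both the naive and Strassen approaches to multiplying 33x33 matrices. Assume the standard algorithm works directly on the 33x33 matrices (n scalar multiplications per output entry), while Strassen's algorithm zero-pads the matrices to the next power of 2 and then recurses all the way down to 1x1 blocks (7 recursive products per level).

Matrix multiplication for 33x33 matrices:

Strassen's algorithm requires power-of-2 dimensions. Pad 33x33 to 64x64 (next power of 2).

Standard algorithm: 33^3 = 35937 multiplications
Strassen's algorithm: 7^(log2(64)) = 7^6 = 117649 multiplications
Difference: 35937 - 117649 = -81712 (Strassen uses MORE here due to padding overhead — for small or just-over-power-of-2 n, padding can outweigh the per-level savings)

Standard: 35937 multiplications (33^3). Strassen: 117649 multiplications (7^6, after padding to 64x64). Strassen reduces 8 recursive multiplications to 7 at each level.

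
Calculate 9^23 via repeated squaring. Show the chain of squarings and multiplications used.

Computing 9^23 by squaring (build up from 9^1; each line after the first costs one multiplication):

9^1 = 9
9^2 = (9^1)^2 = 9^2 = 81
9^4 = (9^2)^2 = 81^2 = 6561
9^5 = 9 * 9^4 = 9 * 6561 = 59049
9^10 = (9^5)^2 = 59049^2 = 3486784401
9^11 = 9 * 9^10 = 9 * 3486784401 = 31381059609
9^22 = (9^11)^2 = 31381059609^2 = 984770902183611232881
9^23 = 9 * 9^22 = 9 * 984770902183611232881 = 8862938119652501095929

Result: 8862938119652501095929
Multiplications needed: 7 (7 lines after 9^1)

9^23 = 8862938119652501095929. Using exponentiation by squaring, this requires 7 multiplications. The key idea: if the exponent is even, square the half-power; if odd, multiply by the base once.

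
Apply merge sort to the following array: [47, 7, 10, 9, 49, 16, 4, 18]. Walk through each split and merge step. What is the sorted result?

Merge sort trace:

Split: [47, 7, 10, 9, 49, 16, 4, 18] -> [47, 7, 10, 9] and [49, 16, 4, 18]
  Split: [47, 7, 10, 9] -> [47, 7] and [10, 9]
    Split: [47, 7] -> [47] and [7]
    Merge: [47] + [7] -> [7, 47]
    Split: [10, 9] -> [10] and [9]
    Merge: [10] + [9] -> [9, 10]
  Merge: [7, 47] + [9, 10] -> [7, 9, 10, 47]
  Split: [49, 16, 4, 18] -> [49, 16] and [4, 18]
    Split: [49, 16] -> [49] and [16]
    Merge: [49] + [16] -> [16, 49]
    Split: [4, 18] -> [4] and [18]
    Merge: [4] + [18] -> [4, 18]
  Merge: [16, 49] + [4, 18] -> [4, 16, 18, 49]
Merge: [7, 9, 10, 47] + [4, 16, 18, 49] -> [4, 7, 9, 10, 16, 18, 47, 49]

Final sorted array: [4, 7, 9, 10, 16, 18, 47, 49]

The merge sort proceeds by recursively splitting the array and merging sorted halves.
After all merges, the sorted array is [4, 7, 9, 10, 16, 18, 47, 49].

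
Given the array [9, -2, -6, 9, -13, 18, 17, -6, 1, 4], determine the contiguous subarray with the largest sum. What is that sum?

Using Kadane's algorithm on [9, -2, -6, 9, -13, 18, 17, -6, 1, 4]:

Scanning through the array:
Position 1 (value -2): max_ending_here = 7, max_so_far = 9
Position 2 (value -6): max_ending_here = 1, max_so_far = 9
Position 3 (value 9): max_ending_here = 10, max_so_far = 10
Position 4 (value -13): max_ending_here = -3, max_so_far = 10
Position 5 (value 18): max_ending_here = 18, max_so_far = 18
Position 6 (value 17): max_ending_here = 35, max_so_far = 35
Position 7 (value -6): max_ending_here = 29, max_so_far = 35
Position 8 (value 1): max_ending_here = 30, max_so_far = 35
Position 9 (value 4): max_ending_here = 34, max_so_far = 35

Maximum subarray: [18, 17]
Maximum sum: 35

The maximum subarray is [18, 17] with sum 35. This subarray runs from index 5 to index 6.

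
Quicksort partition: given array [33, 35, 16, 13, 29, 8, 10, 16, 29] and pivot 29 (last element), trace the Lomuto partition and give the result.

Lomuto partition with pivot = 29:

Initial array: [33, 35, 16, 13, 29, 8, 10, 16, 29]

arr[0]=33 > 29: no swap
arr[1]=35 > 29: no swap
arr[2]=16 <= 29: swap with position 0, array becomes [16, 35, 33, 13, 29, 8, 10, 16, 29]
arr[3]=13 <= 29: swap with position 1, array becomes [16, 13, 33, 35, 29, 8, 10, 16, 29]
arr[4]=29 <= 29: swap with position 2, array becomes [16, 13, 29, 35, 33, 8, 10, 16, 29]
arr[5]=8 <= 29: swap with position 3, array becomes [16, 13, 29, 8, 33, 35, 10, 16, 29]
arr[6]=10 <= 29: swap with position 4, array becomes [16, 13, 29, 8, 10, 35, 33, 16, 29]
arr[7]=16 <= 29: swap with position 5, array becomes [16, 13, 29, 8, 10, 16, 33, 35, 29]

Place pivot at position 6: [16, 13, 29, 8, 10, 16, 29, 35, 33]
Pivot position: 6

After partitioning with pivot 29, the array becomes [16, 13, 29, 8, 10, 16, 29, 35, 33]. The pivot is placed at index 6. All elements to the left of the pivot are <= 29, and all elements to the right are > 29.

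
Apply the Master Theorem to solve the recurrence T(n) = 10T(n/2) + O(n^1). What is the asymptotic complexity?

Master Theorem for T(n) = 10T(n/2) + O(n^1):

a = 10, b = 2, c = 1
log_b(a) = log_2(10) = 3.3219

Case 1: c = 1 < log_2(10) = 3.3219
T(n) = O(n^(log_2 10))

For T(n) = 10T(n/2) + O(n^1): log_2(10) = 3.3219. This is Case 1 of the Master Theorem (c < log_b(a), work dominated by leaves), giving O(n^(log_2 10)).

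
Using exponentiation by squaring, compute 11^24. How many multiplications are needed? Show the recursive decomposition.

Computing 11^24 by squaring (build up from 11^1; each line after the first costs one multiplication):

11^1 = 11
11^2 = (11^1)^2 = 11^2 = 121
11^3 = 11 * 11^2 = 11 * 121 = 1331
11^6 = (11^3)^2 = 1331^2 = 1771561
11^12 = (11^6)^2 = 1771561^2 = 3138428376721
11^24 = (11^12)^2 = 3138428376721^2 = 9849732675807611094711841

Result: 9849732675807611094711841
Multiplications needed: 5 (5 lines after 11^1)

11^24 = 9849732675807611094711841. Using exponentiation by squaring, this requires 5 multiplications. The key idea: if the exponent is even, square the half-power; if odd, multiply by the base once.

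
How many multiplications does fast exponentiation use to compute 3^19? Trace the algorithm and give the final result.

Computing 3^19 by squaring (build up from 3^1; each line after the first costs one multiplication):

3^1 = 3
3^2 = (3^1)^2 = 3^2 = 9
3^4 = (3^2)^2 = 9^2 = 81
3^8 = (3^4)^2 = 81^2 = 6561
3^9 = 3 * 3^8 = 3 * 6561 = 19683
3^18 = (3^9)^2 = 19683^2 = 387420489
3^19 = 3 * 3^18 = 3 * 387420489 = 1162261467

Result: 1162261467
Multiplications needed: 6 (6 lines after 3^1)

3^19 = 1162261467. Using exponentiation by squaring, this requires 6 multiplications. The key idea: if the exponent is even, square the half-power; if odd, multiply by the base once.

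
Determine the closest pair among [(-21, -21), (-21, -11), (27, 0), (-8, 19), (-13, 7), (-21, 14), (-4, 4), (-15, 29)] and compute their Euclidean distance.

Computing all pairwise distances among 8 points:

d((-21, -21), (-21, -11)) = 10.0
d((-21, -21), (27, 0)) = 52.3927
d((-21, -21), (-8, 19)) = 42.0595
d((-21, -21), (-13, 7)) = 29.1204
d((-21, -21), (-21, 14)) = 35.0
d((-21, -21), (-4, 4)) = 30.2324
d((-21, -21), (-15, 29)) = 50.3587
d((-21, -11), (27, 0)) = 49.2443
d((-21, -11), (-8, 19)) = 32.6956
d((-21, -11), (-13, 7)) = 19.6977
d((-21, -11), (-21, 14)) = 25.0
d((-21, -11), (-4, 4)) = 22.6716
d((-21, -11), (-15, 29)) = 40.4475
d((27, 0), (-8, 19)) = 39.8246
d((27, 0), (-13, 7)) = 40.6079
d((27, 0), (-21, 14)) = 50.0
d((27, 0), (-4, 4)) = 31.257
d((27, 0), (-15, 29)) = 51.0392
d((-8, 19), (-13, 7)) = 13.0
d((-8, 19), (-21, 14)) = 13.9284
d((-8, 19), (-4, 4)) = 15.5242
d((-8, 19), (-15, 29)) = 12.2066
d((-13, 7), (-21, 14)) = 10.6301
d((-13, 7), (-4, 4)) = 9.4868 <-- minimum
d((-13, 7), (-15, 29)) = 22.0907
d((-21, 14), (-4, 4)) = 19.7231
d((-21, 14), (-15, 29)) = 16.1555
d((-4, 4), (-15, 29)) = 27.313

Closest pair: (-13, 7) and (-4, 4) with distance 9.4868

The closest pair is (-13, 7) and (-4, 4) with Euclidean distance 9.4868. For 8 points, brute-force pairwise comparison is shown above. For large n, the divide-and-conquer algorithm (sort by x, recurse on halves, check the dividing strip) achieves O(n log n).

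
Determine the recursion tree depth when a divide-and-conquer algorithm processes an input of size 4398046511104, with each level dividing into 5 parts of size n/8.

For divide and conquer with division factor 8:

Problem sizes at each level:
Level 0: 4398046511104
Level 1: 549755813888
Level 2: 68719476736
Level 3: 8589934592
Level 4: 1073741824
Level 5: 134217728
Level 6: 16777216
Level 7: 2097152
Level 8: 262144
Level 9: 32768
Level 10: 4096
Level 11: 512
Level 12: 64
Level 13: 8
Level 14: 1

The root is level 0 and the size-1 base case is level 14 (the tree spans levels 0 through 14, i.e. 15 levels counting the root), so the depth is the number of divisions: log_8(4398046511104) = 14

The recursion tree depth is log_8(4398046511104) = 14. At each level, the problem size is divided by 8, so it takes 14 divisions to reduce to a base case of size 1. The algorithm makes 5 recursive calls at each level.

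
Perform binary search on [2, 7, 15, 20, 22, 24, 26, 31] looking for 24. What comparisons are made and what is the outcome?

Binary search for 24 in [2, 7, 15, 20, 22, 24, 26, 31]:

lo=0, hi=7, mid=3, arr[mid]=20 -> 20 < 24, search right half
lo=4, hi=7, mid=5, arr[mid]=24 -> Found target at index 5!

Binary search finds 24 at index 5 after 2 comparisons. The search repeatedly halves the search space by comparing with the middle element.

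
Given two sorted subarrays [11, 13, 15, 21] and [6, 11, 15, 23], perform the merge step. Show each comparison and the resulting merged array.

Merging process:

Compare 11 vs 6: take 6 from right. Merged: [6]
Compare 11 vs 11: take 11 from left. Merged: [6, 11]
Compare 13 vs 11: take 11 from right. Merged: [6, 11, 11]
Compare 13 vs 15: take 13 from left. Merged: [6, 11, 11, 13]
Compare 15 vs 15: take 15 from left. Merged: [6, 11, 11, 13, 15]
Compare 21 vs 15: take 15 from right. Merged: [6, 11, 11, 13, 15, 15]
Compare 21 vs 23: take 21 from left. Merged: [6, 11, 11, 13, 15, 15, 21]
Append remaining from right: [23]. Merged: [6, 11, 11, 13, 15, 15, 21, 23]

Final merged array: [6, 11, 11, 13, 15, 15, 21, 23]
Total comparisons: 7

The merged array is [6, 11, 11, 13, 15, 15, 21, 23], requiring 7 comparisons. The merge step runs in O(n) time where n is the total number of elements.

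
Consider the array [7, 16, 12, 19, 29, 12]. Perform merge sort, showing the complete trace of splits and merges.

Merge sort trace:

Split: [7, 16, 12, 19, 29, 12] -> [7, 16, 12] and [19, 29, 12]
  Split: [7, 16, 12] -> [7] and [16, 12]
    Split: [16, 12] -> [16] and [12]
    Merge: [16] + [12] -> [12, 16]
  Merge: [7] + [12, 16] -> [7, 12, 16]
  Split: [19, 29, 12] -> [19] and [29, 12]
    Split: [29, 12] -> [29] and [12]
    Merge: [29] + [12] -> [12, 29]
  Merge: [19] + [12, 29] -> [12, 19, 29]
Merge: [7, 12, 16] + [12, 19, 29] -> [7, 12, 12, 16, 19, 29]

Final sorted array: [7, 12, 12, 16, 19, 29]

The merge sort proceeds by recursively splitting the array and merging sorted halves.
After all merges, the sorted array is [7, 12, 12, 16, 19, 29].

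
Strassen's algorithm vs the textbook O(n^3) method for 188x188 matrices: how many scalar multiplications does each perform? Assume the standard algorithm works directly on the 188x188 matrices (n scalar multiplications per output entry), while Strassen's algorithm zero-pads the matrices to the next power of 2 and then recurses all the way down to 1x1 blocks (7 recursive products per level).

Matrix multiplication for 188x188 matrices:

Strassen's algorithm requires power-of-2 dimensions. Pad 188x188 to 256x256 (next power of 2).

Standard algorithm: 188^3 = 6644672 multiplications
Strassen's algorithm: 7^(log2(256)) = 7^8 = 5764801 multiplications
Savings: 6644672 - 5764801 = 879871 multiplications

Standard: 6644672 multiplications (188^3). Strassen: 5764801 multiplications (7^8, after padding to 256x256). Strassen reduces 8 recursive multiplications to 7 at each level.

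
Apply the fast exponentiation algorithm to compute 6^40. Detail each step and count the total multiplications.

Computing 6^40 by squaring (build up from 6^1; each line after the first costs one multiplication):

6^1 = 6
6^2 = (6^1)^2 = 6^2 = 36
6^4 = (6^2)^2 = 36^2 = 1296
6^5 = 6 * 6^4 = 6 * 1296 = 7776
6^10 = (6^5)^2 = 7776^2 = 60466176
6^20 = (6^10)^2 = 60466176^2 = 3656158440062976
6^40 = (6^20)^2 = 3656158440062976^2 = 13367494538843734067838845976576

Result: 13367494538843734067838845976576
Multiplications needed: 6 (6 lines after 6^1)

6^40 = 13367494538843734067838845976576. Using exponentiation by squaring, this requires 6 multiplications. The key idea: if the exponent is even, square the half-power; if odd, multiply by the base once.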